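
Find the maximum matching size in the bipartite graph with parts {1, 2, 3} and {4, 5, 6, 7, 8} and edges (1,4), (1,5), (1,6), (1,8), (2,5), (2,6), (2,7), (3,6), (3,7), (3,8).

Step 1: List the neighbors of each left vertex:
  1: 4, 5, 6, 8
  2: 5, 6, 7
  3: 6, 7, 8

Step 2: Greedily match left vertices, then look for augmenting paths:
  Match 1 -- 4
  Match 2 -- 5
  Match 3 -- 6
  No augmenting path remains.

Step 3: Verify this is maximum:
  Matching size 3 = min(|L|, |R|) = min(3, 5), which is an upper bound, so this matching is maximum.

Maximum matching: {(1,4), (2,5), (3,6)}
Size: 3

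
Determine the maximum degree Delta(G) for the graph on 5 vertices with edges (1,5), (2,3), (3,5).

Step 1: Count edges incident to each vertex:
  deg(1) = 1 (neighbors: 5)
  deg(2) = 1 (neighbors: 3)
  deg(3) = 2 (neighbors: 2, 5)
  deg(4) = 0 (neighbors: none)
  deg(5) = 2 (neighbors: 1, 3)

Step 2: Find maximum:
  max(1, 1, 2, 0, 2) = 2 (vertex 3)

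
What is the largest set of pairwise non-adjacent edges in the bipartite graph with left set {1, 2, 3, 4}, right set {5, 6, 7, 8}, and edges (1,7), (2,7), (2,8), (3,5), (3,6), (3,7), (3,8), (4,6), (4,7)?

Step 1: List the neighbors of each left vertex:
  1: 7
  2: 7, 8
  3: 5, 6, 7, 8
  4: 6, 7

Step 2: Greedily match left vertices, then look for augmenting paths:
  Match 1 -- 7
  Match 2 -- 8
  Match 3 -- 5
  Match 4 -- 6
  No augmenting path remains.

Step 3: Verify this is maximum:
  Matching size 4 = min(|L|, |R|) = min(4, 4), which is an upper bound, so this matching is maximum.

Maximum matching: {(1,7), (2,8), (3,5), (4,6)}
Size: 4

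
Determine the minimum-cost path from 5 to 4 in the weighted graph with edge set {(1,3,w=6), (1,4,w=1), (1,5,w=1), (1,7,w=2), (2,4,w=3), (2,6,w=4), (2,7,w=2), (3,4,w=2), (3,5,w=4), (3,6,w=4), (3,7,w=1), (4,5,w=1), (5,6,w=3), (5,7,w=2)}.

Step 1: Build adjacency list with weights:
  1: 3(w=6), 4(w=1), 5(w=1), 7(w=2)
  2: 4(w=3), 6(w=4), 7(w=2)
  3: 1(w=6), 4(w=2), 5(w=4), 6(w=4), 7(w=1)
  4: 1(w=1), 2(w=3), 3(w=2), 5(w=1)
  5: 1(w=1), 3(w=4), 4(w=1), 6(w=3), 7(w=2)
  6: 2(w=4), 3(w=4), 5(w=3)
  7: 1(w=2), 2(w=2), 3(w=1), 5(w=2)

Step 2: Apply Dijkstra's algorithm from vertex 5:
  Visit vertex 5 (distance=0)
    Update dist[1] = 1
    Update dist[3] = 4
    Update dist[4] = 1
    Update dist[6] = 3
    Update dist[7] = 2
  Visit vertex 1 (distance=1)
  Visit vertex 4 (distance=1)
    Update dist[2] = 4
    Update dist[3] = 3

Step 3: Shortest path: 5 -> 4
Total weight: 1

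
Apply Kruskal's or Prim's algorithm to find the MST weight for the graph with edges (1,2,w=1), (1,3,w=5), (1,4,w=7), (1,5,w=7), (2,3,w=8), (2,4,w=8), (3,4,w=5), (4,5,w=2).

Apply Kruskal's algorithm (sort edges by weight, add if no cycle):

Sorted edges by weight:
  (1,2) w=1
  (4,5) w=2
  (1,3) w=5
  (3,4) w=5
  (1,4) w=7
  (1,5) w=7
  (2,3) w=8
  (2,4) w=8

Add edge (1,2) w=1 -- no cycle. Running total: 1
Add edge (4,5) w=2 -- no cycle. Running total: 3
Add edge (1,3) w=5 -- no cycle. Running total: 8
Add edge (3,4) w=5 -- no cycle. Running total: 13

MST edges: (1,2,w=1), (4,5,w=2), (1,3,w=5), (3,4,w=5)
Total MST weight: 1 + 2 + 5 + 5 = 13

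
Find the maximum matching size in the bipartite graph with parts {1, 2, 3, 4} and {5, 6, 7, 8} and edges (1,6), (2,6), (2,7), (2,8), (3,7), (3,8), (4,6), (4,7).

Step 1: List the neighbors of each left vertex:
  1: 6
  2: 6, 7, 8
  3: 7, 8
  4: 6, 7

Step 2: Greedily match left vertices, then look for augmenting paths:
  Match 1 -- 6
  Match 2 -- 7
  Match 3 -- 8
  No augmenting path remains.

Step 3: Verify this is maximum:
  Matching has size 3. The vertex set {6, 7, 8} covers every edge and has size 3; any matching has at most one edge per cover vertex, so 3 is maximum (König's theorem).

Maximum matching: {(1,6), (2,7), (3,8)}
Size: 3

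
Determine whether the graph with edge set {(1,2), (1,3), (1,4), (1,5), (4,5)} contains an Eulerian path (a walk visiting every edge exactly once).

Step 1: Find the degree of each vertex:
  deg(1) = 4
  deg(2) = 1
  deg(3) = 1
  deg(4) = 2
  deg(5) = 2

Step 2: Count vertices with odd degree:
  Odd-degree vertices: 2, 3 (2 total)

Step 3: Apply Euler's theorem:
  - Eulerian circuit exists iff graph is connected and all vertices have even degree
  - Eulerian path exists iff graph is connected and has 0 or 2 odd-degree vertices

Graph is connected with exactly 2 odd-degree vertices (2, 3).
Eulerian path exists (starting and ending at the odd-degree vertices), but no Eulerian circuit.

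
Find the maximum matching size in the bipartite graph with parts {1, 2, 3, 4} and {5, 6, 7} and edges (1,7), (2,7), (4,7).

Step 1: List the neighbors of each left vertex:
  1: 7
  2: 7
  3: (none)
  4: 7

Step 2: Greedily match left vertices, then look for augmenting paths:
  Match 1 -- 7
  No augmenting path remains.

Step 3: Verify this is maximum:
  Matching has size 1. The vertex set {7} covers every edge and has size 1; any matching has at most one edge per cover vertex, so 1 is maximum (König's theorem).

Maximum matching: {(1,7)}
Size: 1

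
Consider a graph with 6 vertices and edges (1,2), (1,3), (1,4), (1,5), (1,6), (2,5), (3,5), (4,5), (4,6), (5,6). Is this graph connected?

Step 1: Build adjacency list from edges:
  1: 2, 3, 4, 5, 6
  2: 1, 5
  3: 1, 5
  4: 1, 5, 6
  5: 1, 2, 3, 4, 6
  6: 1, 4, 5

Step 2: Run BFS/DFS from vertex 1:
  Visited: {1, 2, 3, 4, 5, 6}
  Reached 6 of 6 vertices

Step 3: All 6 vertices reached from vertex 1, so the graph is connected.
Answer: Yes, the graph is connected.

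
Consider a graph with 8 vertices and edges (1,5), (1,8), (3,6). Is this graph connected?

Step 1: Build adjacency list from edges:
  1: 5, 8
  2: (none)
  3: 6
  4: (none)
  5: 1
  6: 3
  7: (none)
  8: 1

Step 2: Run BFS/DFS from vertex 1:
  Visited: {1, 5, 8}
  Reached 3 of 8 vertices

Step 3: Only 3 of 8 vertices reached. Graph is disconnected.
Connected components: {1, 5, 8}, {2}, {3, 6}, {4}, {7}
Answer: No, the graph is not connected (5 components).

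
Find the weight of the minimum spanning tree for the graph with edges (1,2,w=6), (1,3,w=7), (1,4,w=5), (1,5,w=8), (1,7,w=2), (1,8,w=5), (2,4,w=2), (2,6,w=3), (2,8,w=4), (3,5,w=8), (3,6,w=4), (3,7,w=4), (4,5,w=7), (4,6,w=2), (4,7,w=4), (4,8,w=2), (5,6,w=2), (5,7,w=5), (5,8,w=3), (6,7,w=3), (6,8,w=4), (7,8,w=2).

Apply Kruskal's algorithm (sort edges by weight, add if no cycle):

Sorted edges by weight:
  (1,7) w=2
  (2,4) w=2
  (4,8) w=2
  (4,6) w=2
  (5,6) w=2
  (7,8) w=2
  (2,6) w=3
  (5,8) w=3
  (6,7) w=3
  (2,8) w=4
  (3,6) w=4
  (3,7) w=4
  (4,7) w=4
  (6,8) w=4
  (1,8) w=5
  (1,4) w=5
  (5,7) w=5
  (1,2) w=6
  (1,3) w=7
  (4,5) w=7
  (1,5) w=8
  (3,5) w=8

Add edge (1,7) w=2 -- no cycle. Running total: 2
Add edge (2,4) w=2 -- no cycle. Running total: 4
Add edge (4,8) w=2 -- no cycle. Running total: 6
Add edge (4,6) w=2 -- no cycle. Running total: 8
Add edge (5,6) w=2 -- no cycle. Running total: 10
Add edge (7,8) w=2 -- no cycle. Running total: 12
Skip edge (2,6) w=3 -- would create cycle
Skip edge (5,8) w=3 -- would create cycle
Skip edge (6,7) w=3 -- would create cycle
Skip edge (2,8) w=4 -- would create cycle
Add edge (3,6) w=4 -- no cycle. Running total: 16

MST edges: (1,7,w=2), (2,4,w=2), (4,8,w=2), (4,6,w=2), (5,6,w=2), (7,8,w=2), (3,6,w=4)
Total MST weight: 2 + 2 + 2 + 2 + 2 + 2 + 4 = 16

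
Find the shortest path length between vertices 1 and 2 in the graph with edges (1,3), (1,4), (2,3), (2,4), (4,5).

Step 1: Build adjacency list:
  1: 3, 4
  2: 3, 4
  3: 1, 2
  4: 1, 2, 5
  5: 4

Step 2: BFS from vertex 1 to find shortest path to 2:
  vertex 3 reached at distance 1
  vertex 4 reached at distance 1
  vertex 2 reached at distance 2

Step 3: Shortest path: 1 -> 3 -> 2
Path length: 2 edges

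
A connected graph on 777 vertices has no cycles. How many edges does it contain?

A tree on n vertices always has exactly n - 1 edges.
For n = 777: edges = 777 - 1 = 776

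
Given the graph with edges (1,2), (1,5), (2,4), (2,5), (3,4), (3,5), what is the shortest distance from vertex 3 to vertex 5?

Step 1: Build adjacency list:
  1: 2, 5
  2: 1, 4, 5
  3: 4, 5
  4: 2, 3
  5: 1, 2, 3

Step 2: BFS from vertex 3 to find shortest path to 5:
  vertex 4 reached at distance 1
  vertex 5 reached at distance 1

Step 3: Shortest path: 3 -> 5
Path length: 1 edge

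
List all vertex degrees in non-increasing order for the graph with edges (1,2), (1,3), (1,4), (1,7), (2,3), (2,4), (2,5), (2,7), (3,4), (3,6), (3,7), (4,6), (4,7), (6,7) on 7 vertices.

Step 1: Count edges incident to each vertex:
  deg(1) = 4 (neighbors: 2, 3, 4, 7)
  deg(2) = 5 (neighbors: 1, 3, 4, 5, 7)
  deg(3) = 5 (neighbors: 1, 2, 4, 6, 7)
  deg(4) = 5 (neighbors: 1, 2, 3, 6, 7)
  deg(5) = 1 (neighbors: 2)
  deg(6) = 3 (neighbors: 3, 4, 7)
  deg(7) = 5 (neighbors: 1, 2, 3, 4, 6)

Step 2: Sort degrees in non-increasing order:
  Degrees: [4, 5, 5, 5, 1, 3, 5] -> sorted: [5, 5, 5, 5, 4, 3, 1]

Degree sequence: [5, 5, 5, 5, 4, 3, 1]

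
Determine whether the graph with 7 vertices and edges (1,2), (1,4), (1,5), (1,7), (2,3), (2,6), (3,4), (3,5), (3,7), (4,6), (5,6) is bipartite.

Step 1: Attempt 2-coloring using BFS:
  Start at vertex 1, assign color 0
  Color vertex 2 with color 1 (neighbor of 1)
  Color vertex 4 with color 1 (neighbor of 1)
  Color vertex 5 with color 1 (neighbor of 1)
  Color vertex 7 with color 1 (neighbor of 1)
  Color vertex 3 with color 0 (neighbor of 2)
  Color vertex 6 with color 0 (neighbor of 2)

Step 2: 2-coloring succeeded. No conflicts found.
  Set A (color 0): {1, 3, 6}
  Set B (color 1): {2, 4, 5, 7}

The graph is bipartite with partition {1, 3, 6}, {2, 4, 5, 7}.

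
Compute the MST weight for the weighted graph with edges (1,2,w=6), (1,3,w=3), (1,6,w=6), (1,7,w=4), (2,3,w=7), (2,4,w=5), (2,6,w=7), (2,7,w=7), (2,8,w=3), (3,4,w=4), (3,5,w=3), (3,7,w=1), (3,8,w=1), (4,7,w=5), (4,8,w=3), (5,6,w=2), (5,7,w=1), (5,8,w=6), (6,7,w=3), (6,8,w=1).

Apply Kruskal's algorithm (sort edges by weight, add if no cycle):

Sorted edges by weight:
  (3,8) w=1
  (3,7) w=1
  (5,7) w=1
  (6,8) w=1
  (5,6) w=2
  (1,3) w=3
  (2,8) w=3
  (3,5) w=3
  (4,8) w=3
  (6,7) w=3
  (1,7) w=4
  (3,4) w=4
  (2,4) w=5
  (4,7) w=5
  (1,2) w=6
  (1,6) w=6
  (5,8) w=6
  (2,3) w=7
  (2,6) w=7
  (2,7) w=7

Add edge (3,8) w=1 -- no cycle. Running total: 1
Add edge (3,7) w=1 -- no cycle. Running total: 2
Add edge (5,7) w=1 -- no cycle. Running total: 3
Add edge (6,8) w=1 -- no cycle. Running total: 4
Skip edge (5,6) w=2 -- would create cycle
Add edge (1,3) w=3 -- no cycle. Running total: 7
Add edge (2,8) w=3 -- no cycle. Running total: 10
Skip edge (3,5) w=3 -- would create cycle
Add edge (4,8) w=3 -- no cycle. Running total: 13

MST edges: (3,8,w=1), (3,7,w=1), (5,7,w=1), (6,8,w=1), (1,3,w=3), (2,8,w=3), (4,8,w=3)
Total MST weight: 1 + 1 + 1 + 1 + 3 + 3 + 3 = 13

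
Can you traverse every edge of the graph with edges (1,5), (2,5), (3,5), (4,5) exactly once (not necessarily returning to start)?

Step 1: Find the degree of each vertex:
  deg(1) = 1
  deg(2) = 1
  deg(3) = 1
  deg(4) = 1
  deg(5) = 4

Step 2: Count vertices with odd degree:
  Odd-degree vertices: 1, 2, 3, 4 (4 total)

Step 3: Apply Euler's theorem:
  - Eulerian circuit exists iff graph is connected and all vertices have even degree
  - Eulerian path exists iff graph is connected and has 0 or 2 odd-degree vertices

Graph has 4 odd-degree vertices (need 0 or 2).
Neither Eulerian path nor Eulerian circuit exists.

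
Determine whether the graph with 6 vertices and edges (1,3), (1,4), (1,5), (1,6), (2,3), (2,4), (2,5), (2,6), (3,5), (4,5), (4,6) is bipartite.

Step 1: Attempt 2-coloring using BFS:
  Start at vertex 1, assign color 0
  Color vertex 3 with color 1 (neighbor of 1)
  Color vertex 4 with color 1 (neighbor of 1)
  Color vertex 5 with color 1 (neighbor of 1)
  Color vertex 6 with color 1 (neighbor of 1)
  Color vertex 2 with color 0 (neighbor of 3)

Step 2: Conflict found! Vertices 3 and 5 are adjacent but have the same color.
This means the graph contains an odd cycle.

The graph is NOT bipartite.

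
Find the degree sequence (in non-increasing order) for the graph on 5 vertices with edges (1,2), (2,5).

Step 1: Count edges incident to each vertex:
  deg(1) = 1 (neighbors: 2)
  deg(2) = 2 (neighbors: 1, 5)
  deg(3) = 0 (neighbors: none)
  deg(4) = 0 (neighbors: none)
  deg(5) = 1 (neighbors: 2)

Step 2: Sort degrees in non-increasing order:
  Degrees: [1, 2, 0, 0, 1] -> sorted: [2, 1, 1, 0, 0]

Degree sequence: [2, 1, 1, 0, 0]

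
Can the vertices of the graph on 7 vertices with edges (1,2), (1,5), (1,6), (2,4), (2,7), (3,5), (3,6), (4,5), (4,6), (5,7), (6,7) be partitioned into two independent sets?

Step 1: Attempt 2-coloring using BFS:
  Start at vertex 1, assign color 0
  Color vertex 2 with color 1 (neighbor of 1)
  Color vertex 5 with color 1 (neighbor of 1)
  Color vertex 6 with color 1 (neighbor of 1)
  Color vertex 4 with color 0 (neighbor of 2)
  Color vertex 7 with color 0 (neighbor of 2)
  Color vertex 3 with color 0 (neighbor of 5)

Step 2: 2-coloring succeeded. No conflicts found.
  Set A (color 0): {1, 3, 4, 7}
  Set B (color 1): {2, 5, 6}

The graph is bipartite with partition {1, 3, 4, 7}, {2, 5, 6}.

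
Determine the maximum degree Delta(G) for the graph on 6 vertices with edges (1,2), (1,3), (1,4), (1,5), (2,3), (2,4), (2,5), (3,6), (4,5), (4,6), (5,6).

Step 1: Count edges incident to each vertex:
  deg(1) = 4 (neighbors: 2, 3, 4, 5)
  deg(2) = 4 (neighbors: 1, 3, 4, 5)
  deg(3) = 3 (neighbors: 1, 2, 6)
  deg(4) = 4 (neighbors: 1, 2, 5, 6)
  deg(5) = 4 (neighbors: 1, 2, 4, 6)
  deg(6) = 3 (neighbors: 3, 4, 5)

Step 2: Find maximum:
  max(4, 4, 3, 4, 4, 3) = 4 (vertex 1)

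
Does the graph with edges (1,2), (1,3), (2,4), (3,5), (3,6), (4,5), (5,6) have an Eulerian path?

Step 1: Find the degree of each vertex:
  deg(1) = 2
  deg(2) = 2
  deg(3) = 3
  deg(4) = 2
  deg(5) = 3
  deg(6) = 2

Step 2: Count vertices with odd degree:
  Odd-degree vertices: 3, 5 (2 total)

Step 3: Apply Euler's theorem:
  - Eulerian circuit exists iff graph is connected and all vertices have even degree
  - Eulerian path exists iff graph is connected and has 0 or 2 odd-degree vertices

Graph is connected with exactly 2 odd-degree vertices (3, 5).
Eulerian path exists (starting and ending at the odd-degree vertices), but no Eulerian circuit.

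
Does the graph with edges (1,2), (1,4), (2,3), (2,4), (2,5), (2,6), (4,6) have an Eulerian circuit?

Step 1: Find the degree of each vertex:
  deg(1) = 2
  deg(2) = 5
  deg(3) = 1
  deg(4) = 3
  deg(5) = 1
  deg(6) = 2

Step 2: Count vertices with odd degree:
  Odd-degree vertices: 2, 3, 4, 5 (4 total)

Step 3: Apply Euler's theorem:
  - Eulerian circuit exists iff graph is connected and all vertices have even degree
  - Eulerian path exists iff graph is connected and has 0 or 2 odd-degree vertices

Graph has 4 odd-degree vertices (need 0 or 2).
Neither Eulerian path nor Eulerian circuit exists.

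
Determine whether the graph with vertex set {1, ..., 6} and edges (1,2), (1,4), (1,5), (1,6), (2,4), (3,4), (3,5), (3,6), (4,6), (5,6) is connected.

Step 1: Build adjacency list from edges:
  1: 2, 4, 5, 6
  2: 1, 4
  3: 4, 5, 6
  4: 1, 2, 3, 6
  5: 1, 3, 6
  6: 1, 3, 4, 5

Step 2: Run BFS/DFS from vertex 1:
  Visited: {1, 2, 4, 5, 6, 3}
  Reached 6 of 6 vertices

Step 3: All 6 vertices reached from vertex 1, so the graph is connected.
Answer: Yes, the graph is connected.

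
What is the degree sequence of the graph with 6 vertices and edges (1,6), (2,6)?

Step 1: Count edges incident to each vertex:
  deg(1) = 1 (neighbors: 6)
  deg(2) = 1 (neighbors: 6)
  deg(3) = 0 (neighbors: none)
  deg(4) = 0 (neighbors: none)
  deg(5) = 0 (neighbors: none)
  deg(6) = 2 (neighbors: 1, 2)

Step 2: Sort degrees in non-increasing order:
  Degrees: [1, 1, 0, 0, 0, 2] -> sorted: [2, 1, 1, 0, 0, 0]

Degree sequence: [2, 1, 1, 0, 0, 0]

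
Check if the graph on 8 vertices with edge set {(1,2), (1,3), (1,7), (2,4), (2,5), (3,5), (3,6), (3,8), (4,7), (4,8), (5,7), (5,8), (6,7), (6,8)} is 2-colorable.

Step 1: Attempt 2-coloring using BFS:
  Start at vertex 1, assign color 0
  Color vertex 2 with color 1 (neighbor of 1)
  Color vertex 3 with color 1 (neighbor of 1)
  Color vertex 7 with color 1 (neighbor of 1)
  Color vertex 4 with color 0 (neighbor of 2)
  Color vertex 5 with color 0 (neighbor of 2)
  Color vertex 6 with color 0 (neighbor of 3)
  Color vertex 8 with color 0 (neighbor of 3)

Step 2: Conflict found! Vertices 4 and 8 are adjacent but have the same color.
This means the graph contains an odd cycle.

The graph is NOT bipartite.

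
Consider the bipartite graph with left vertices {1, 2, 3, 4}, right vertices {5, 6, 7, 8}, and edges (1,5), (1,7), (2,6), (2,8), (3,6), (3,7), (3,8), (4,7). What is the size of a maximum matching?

Step 1: List the neighbors of each left vertex:
  1: 5, 7
  2: 6, 8
  3: 6, 7, 8
  4: 7

Step 2: Greedily match left vertices, then look for augmenting paths:
  Match 1 -- 5
  Match 2 -- 6
  Match 3 -- 8
  Match 4 -- 7
  No augmenting path remains.

Step 3: Verify this is maximum:
  Matching size 4 = min(|L|, |R|) = min(4, 4), which is an upper bound, so this matching is maximum.

Maximum matching: {(1,5), (2,6), (3,8), (4,7)}
Size: 4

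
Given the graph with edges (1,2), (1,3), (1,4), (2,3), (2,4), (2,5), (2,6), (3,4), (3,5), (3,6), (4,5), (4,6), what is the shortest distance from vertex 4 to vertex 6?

Step 1: Build adjacency list:
  1: 2, 3, 4
  2: 1, 3, 4, 5, 6
  3: 1, 2, 4, 5, 6
  4: 1, 2, 3, 5, 6
  5: 2, 3, 4
  6: 2, 3, 4

Step 2: BFS from vertex 4 to find shortest path to 6:
  vertex 1 reached at distance 1
  vertex 2 reached at distance 1
  vertex 3 reached at distance 1
  vertex 5 reached at distance 1
  vertex 6 reached at distance 1

Step 3: Shortest path: 4 -> 6
Path length: 1 edge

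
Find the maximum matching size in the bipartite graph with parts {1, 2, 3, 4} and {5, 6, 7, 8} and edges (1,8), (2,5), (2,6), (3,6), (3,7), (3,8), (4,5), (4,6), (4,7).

Step 1: List the neighbors of each left vertex:
  1: 8
  2: 5, 6
  3: 6, 7, 8
  4: 5, 6, 7

Step 2: Greedily match left vertices, then look for augmenting paths:
  Match 1 -- 8
  Match 2 -- 5
  Match 3 -- 6
  Match 4 -- 7
  No augmenting path remains.

Step 3: Verify this is maximum:
  Matching size 4 = min(|L|, |R|) = min(4, 4), which is an upper bound, so this matching is maximum.

Maximum matching: {(1,8), (2,5), (3,6), (4,7)}
Size: 4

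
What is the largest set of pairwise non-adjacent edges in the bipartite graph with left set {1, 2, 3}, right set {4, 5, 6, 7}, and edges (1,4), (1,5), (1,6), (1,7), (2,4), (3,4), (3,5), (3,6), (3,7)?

Step 1: List the neighbors of each left vertex:
  1: 4, 5, 6, 7
  2: 4
  3: 4, 5, 6, 7

Step 2: Greedily match left vertices, then look for augmenting paths:
  Match 1 -- 6
  Match 2 -- 4
  Match 3 -- 5
  No augmenting path remains.

Step 3: Verify this is maximum:
  Matching size 3 = min(|L|, |R|) = min(3, 4), which is an upper bound, so this matching is maximum.

Maximum matching: {(1,6), (2,4), (3,5)}
Size: 3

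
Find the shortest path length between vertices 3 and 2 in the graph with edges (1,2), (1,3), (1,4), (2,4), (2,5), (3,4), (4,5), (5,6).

Step 1: Build adjacency list:
  1: 2, 3, 4
  2: 1, 4, 5
  3: 1, 4
  4: 1, 2, 3, 5
  5: 2, 4, 6
  6: 5

Step 2: BFS from vertex 3 to find shortest path to 2:
  vertex 1 reached at distance 1
  vertex 4 reached at distance 1
  vertex 2 reached at distance 2

Step 3: Shortest path: 3 -> 4 -> 2
Path length: 2 edges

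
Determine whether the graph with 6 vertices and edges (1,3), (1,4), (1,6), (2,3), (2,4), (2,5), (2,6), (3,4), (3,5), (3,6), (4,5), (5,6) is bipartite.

Step 1: Attempt 2-coloring using BFS:
  Start at vertex 1, assign color 0
  Color vertex 3 with color 1 (neighbor of 1)
  Color vertex 4 with color 1 (neighbor of 1)
  Color vertex 6 with color 1 (neighbor of 1)
  Color vertex 2 with color 0 (neighbor of 3)

Step 2: Conflict found! Vertices 3 and 4 are adjacent but have the same color.
This means the graph contains an odd cycle.

The graph is NOT bipartite.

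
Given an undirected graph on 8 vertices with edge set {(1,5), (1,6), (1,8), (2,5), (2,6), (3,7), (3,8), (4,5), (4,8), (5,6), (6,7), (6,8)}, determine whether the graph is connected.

Step 1: Build adjacency list from edges:
  1: 5, 6, 8
  2: 5, 6
  3: 7, 8
  4: 5, 8
  5: 1, 2, 4, 6
  6: 1, 2, 5, 7, 8
  7: 3, 6
  8: 1, 3, 4, 6

Step 2: Run BFS/DFS from vertex 1:
  Visited: {1, 5, 6, 8, 2, 4, 7, 3}
  Reached 8 of 8 vertices

Step 3: All 8 vertices reached from vertex 1, so the graph is connected.
Answer: Yes, the graph is connected.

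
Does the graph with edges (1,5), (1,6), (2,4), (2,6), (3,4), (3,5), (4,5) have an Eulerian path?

Step 1: Find the degree of each vertex:
  deg(1) = 2
  deg(2) = 2
  deg(3) = 2
  deg(4) = 3
  deg(5) = 3
  deg(6) = 2

Step 2: Count vertices with odd degree:
  Odd-degree vertices: 4, 5 (2 total)

Step 3: Apply Euler's theorem:
  - Eulerian circuit exists iff graph is connected and all vertices have even degree
  - Eulerian path exists iff graph is connected and has 0 or 2 odd-degree vertices

Graph is connected with exactly 2 odd-degree vertices (4, 5).
Eulerian path exists (starting and ending at the odd-degree vertices), but no Eulerian circuit.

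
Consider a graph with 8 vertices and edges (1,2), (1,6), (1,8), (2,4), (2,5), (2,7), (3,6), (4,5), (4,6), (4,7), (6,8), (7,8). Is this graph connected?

Step 1: Build adjacency list from edges:
  1: 2, 6, 8
  2: 1, 4, 5, 7
  3: 6
  4: 2, 5, 6, 7
  5: 2, 4
  6: 1, 3, 4, 8
  7: 2, 4, 8
  8: 1, 6, 7

Step 2: Run BFS/DFS from vertex 1:
  Visited: {1, 2, 6, 8, 4, 5, 7, 3}
  Reached 8 of 8 vertices

Step 3: All 8 vertices reached from vertex 1, so the graph is connected.
Answer: Yes, the graph is connected.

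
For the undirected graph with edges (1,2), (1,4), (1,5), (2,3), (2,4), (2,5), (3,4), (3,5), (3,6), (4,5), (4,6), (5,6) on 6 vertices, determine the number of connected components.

Step 1: Build adjacency list from edges:
  1: 2, 4, 5
  2: 1, 3, 4, 5
  3: 2, 4, 5, 6
  4: 1, 2, 3, 5, 6
  5: 1, 2, 3, 4, 6
  6: 3, 4, 5

Step 2: Run BFS/DFS from vertex 1:
  Visited: {1, 2, 4, 5, 3, 6}
  Reached 6 of 6 vertices

Step 3: All 6 vertices reached from vertex 1, so the graph is connected.
Number of connected components: 1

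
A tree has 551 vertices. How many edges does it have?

A tree on n vertices always has exactly n - 1 edges.
For n = 551: edges = 551 - 1 = 550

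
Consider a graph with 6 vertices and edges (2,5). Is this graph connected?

Step 1: Build adjacency list from edges:
  1: (none)
  2: 5
  3: (none)
  4: (none)
  5: 2
  6: (none)

Step 2: Run BFS/DFS from vertex 1:
  Visited: {1}
  Reached 1 of 6 vertices

Step 3: Only 1 of 6 vertices reached. Graph is disconnected.
Connected components: {1}, {2, 5}, {3}, {4}, {6}
Answer: No, the graph is not connected (5 components).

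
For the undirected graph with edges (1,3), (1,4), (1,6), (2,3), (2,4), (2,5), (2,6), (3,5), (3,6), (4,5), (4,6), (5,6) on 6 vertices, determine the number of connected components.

Step 1: Build adjacency list from edges:
  1: 3, 4, 6
  2: 3, 4, 5, 6
  3: 1, 2, 5, 6
  4: 1, 2, 5, 6
  5: 2, 3, 4, 6
  6: 1, 2, 3, 4, 5

Step 2: Run BFS/DFS from vertex 1:
  Visited: {1, 3, 4, 6, 2, 5}
  Reached 6 of 6 vertices

Step 3: All 6 vertices reached from vertex 1, so the graph is connected.
Number of connected components: 1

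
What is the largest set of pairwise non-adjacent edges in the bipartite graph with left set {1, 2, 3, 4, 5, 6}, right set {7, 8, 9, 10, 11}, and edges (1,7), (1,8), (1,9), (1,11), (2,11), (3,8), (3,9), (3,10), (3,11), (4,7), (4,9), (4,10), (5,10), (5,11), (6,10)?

Step 1: List the neighbors of each left vertex:
  1: 7, 8, 9, 11
  2: 11
  3: 8, 9, 10, 11
  4: 7, 9, 10
  5: 10, 11
  6: 10

Step 2: Greedily match left vertices, then look for augmenting paths:
  Match 1 -- 7
  Match 2 -- 11
  Match 3 -- 8
  Match 4 -- 9
  Match 5 -- 10
  No augmenting path remains.

Step 3: Verify this is maximum:
  Matching size 5 = min(|L|, |R|) = min(6, 5), which is an upper bound, so this matching is maximum.

Maximum matching: {(1,7), (2,11), (3,8), (4,9), (5,10)}
Size: 5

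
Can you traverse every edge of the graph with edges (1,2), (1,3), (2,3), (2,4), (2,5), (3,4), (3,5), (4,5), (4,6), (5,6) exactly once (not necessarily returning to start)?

Step 1: Find the degree of each vertex:
  deg(1) = 2
  deg(2) = 4
  deg(3) = 4
  deg(4) = 4
  deg(5) = 4
  deg(6) = 2

Step 2: Count vertices with odd degree:
  All vertices have even degree (0 odd-degree vertices)

Step 3: Apply Euler's theorem:
  - Eulerian circuit exists iff graph is connected and all vertices have even degree
  - Eulerian path exists iff graph is connected and has 0 or 2 odd-degree vertices

Graph is connected with 0 odd-degree vertices.
Both Eulerian circuit and Eulerian path exist.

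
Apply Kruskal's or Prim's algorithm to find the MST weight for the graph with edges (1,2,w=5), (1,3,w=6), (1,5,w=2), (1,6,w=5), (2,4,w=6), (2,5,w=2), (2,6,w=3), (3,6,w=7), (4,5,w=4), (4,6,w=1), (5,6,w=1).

Apply Kruskal's algorithm (sort edges by weight, add if no cycle):

Sorted edges by weight:
  (4,6) w=1
  (5,6) w=1
  (1,5) w=2
  (2,5) w=2
  (2,6) w=3
  (4,5) w=4
  (1,2) w=5
  (1,6) w=5
  (1,3) w=6
  (2,4) w=6
  (3,6) w=7

Add edge (4,6) w=1 -- no cycle. Running total: 1
Add edge (5,6) w=1 -- no cycle. Running total: 2
Add edge (1,5) w=2 -- no cycle. Running total: 4
Add edge (2,5) w=2 -- no cycle. Running total: 6
Skip edge (2,6) w=3 -- would create cycle
Skip edge (4,5) w=4 -- would create cycle
Skip edge (1,2) w=5 -- would create cycle
Skip edge (1,6) w=5 -- would create cycle
Add edge (1,3) w=6 -- no cycle. Running total: 12

MST edges: (4,6,w=1), (5,6,w=1), (1,5,w=2), (2,5,w=2), (1,3,w=6)
Total MST weight: 1 + 1 + 2 + 2 + 6 = 12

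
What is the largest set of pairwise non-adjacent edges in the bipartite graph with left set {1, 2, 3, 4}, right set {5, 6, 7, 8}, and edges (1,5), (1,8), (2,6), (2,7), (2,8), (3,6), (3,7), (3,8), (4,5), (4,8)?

Step 1: List the neighbors of each left vertex:
  1: 5, 8
  2: 6, 7, 8
  3: 6, 7, 8
  4: 5, 8

Step 2: Greedily match left vertices, then look for augmenting paths:
  Match 1 -- 5
  Match 2 -- 6
  Match 3 -- 7
  Match 4 -- 8
  No augmenting path remains.

Step 3: Verify this is maximum:
  Matching size 4 = min(|L|, |R|) = min(4, 4), which is an upper bound, so this matching is maximum.

Maximum matching: {(1,5), (2,6), (3,7), (4,8)}
Size: 4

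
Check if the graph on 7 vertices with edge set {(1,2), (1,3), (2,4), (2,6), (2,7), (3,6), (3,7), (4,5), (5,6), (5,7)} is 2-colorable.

Step 1: Attempt 2-coloring using BFS:
  Start at vertex 1, assign color 0
  Color vertex 2 with color 1 (neighbor of 1)
  Color vertex 3 with color 1 (neighbor of 1)
  Color vertex 4 with color 0 (neighbor of 2)
  Color vertex 6 with color 0 (neighbor of 2)
  Color vertex 7 with color 0 (neighbor of 2)
  Color vertex 5 with color 1 (neighbor of 4)

Step 2: 2-coloring succeeded. No conflicts found.
  Set A (color 0): {1, 4, 6, 7}
  Set B (color 1): {2, 3, 5}

The graph is bipartite with partition {1, 4, 6, 7}, {2, 3, 5}.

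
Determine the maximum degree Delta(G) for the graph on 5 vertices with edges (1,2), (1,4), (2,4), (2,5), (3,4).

Step 1: Count edges incident to each vertex:
  deg(1) = 2 (neighbors: 2, 4)
  deg(2) = 3 (neighbors: 1, 4, 5)
  deg(3) = 1 (neighbors: 4)
  deg(4) = 3 (neighbors: 1, 2, 3)
  deg(5) = 1 (neighbors: 2)

Step 2: Find maximum:
  max(2, 3, 1, 3, 1) = 3 (vertex 2)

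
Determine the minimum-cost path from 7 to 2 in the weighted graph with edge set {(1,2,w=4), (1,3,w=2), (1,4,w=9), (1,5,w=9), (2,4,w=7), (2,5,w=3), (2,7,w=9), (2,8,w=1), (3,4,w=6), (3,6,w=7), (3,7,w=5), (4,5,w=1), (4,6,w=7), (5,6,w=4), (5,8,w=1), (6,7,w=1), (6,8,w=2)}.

Step 1: Build adjacency list with weights:
  1: 2(w=4), 3(w=2), 4(w=9), 5(w=9)
  2: 1(w=4), 4(w=7), 5(w=3), 7(w=9), 8(w=1)
  3: 1(w=2), 4(w=6), 6(w=7), 7(w=5)
  4: 1(w=9), 2(w=7), 3(w=6), 5(w=1), 6(w=7)
  5: 1(w=9), 2(w=3), 4(w=1), 6(w=4), 8(w=1)
  6: 3(w=7), 4(w=7), 5(w=4), 7(w=1), 8(w=2)
  7: 2(w=9), 3(w=5), 6(w=1)
  8: 2(w=1), 5(w=1), 6(w=2)

Step 2: Apply Dijkstra's algorithm from vertex 7:
  Visit vertex 7 (distance=0)
    Update dist[2] = 9
    Update dist[3] = 5
    Update dist[6] = 1
  Visit vertex 6 (distance=1)
    Update dist[4] = 8
    Update dist[5] = 5
    Update dist[8] = 3
  Visit vertex 8 (distance=3)
    Update dist[2] = 4
    Update dist[5] = 4
  Visit vertex 2 (distance=4)
    Update dist[1] = 8

Step 3: Shortest path: 7 -> 6 -> 8 -> 2
Total weight: 1 + 2 + 1 = 4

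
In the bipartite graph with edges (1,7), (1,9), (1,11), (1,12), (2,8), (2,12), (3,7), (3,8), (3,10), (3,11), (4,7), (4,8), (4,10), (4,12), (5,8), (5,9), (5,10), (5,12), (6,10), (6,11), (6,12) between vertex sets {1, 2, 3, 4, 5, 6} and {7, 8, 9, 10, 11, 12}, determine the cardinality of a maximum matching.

Step 1: List the neighbors of each left vertex:
  1: 7, 9, 11, 12
  2: 8, 12
  3: 7, 8, 10, 11
  4: 7, 8, 10, 12
  5: 8, 9, 10, 12
  6: 10, 11, 12

Step 2: Greedily match left vertices, then look for augmenting paths:
  Match 1 -- 7
  Match 2 -- 8
  Match 3 -- 10
  Match 4 -- 12
  Match 5 -- 9
  Match 6 -- 11
  No augmenting path remains.

Step 3: Verify this is maximum:
  Matching size 6 = min(|L|, |R|) = min(6, 6), which is an upper bound, so this matching is maximum.

Maximum matching: {(1,7), (2,8), (3,10), (4,12), (5,9), (6,11)}
Size: 6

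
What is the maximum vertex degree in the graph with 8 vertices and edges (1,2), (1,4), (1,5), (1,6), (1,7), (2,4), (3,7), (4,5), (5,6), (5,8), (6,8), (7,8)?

Step 1: Count edges incident to each vertex:
  deg(1) = 5 (neighbors: 2, 4, 5, 6, 7)
  deg(2) = 2 (neighbors: 1, 4)
  deg(3) = 1 (neighbors: 7)
  deg(4) = 3 (neighbors: 1, 2, 5)
  deg(5) = 4 (neighbors: 1, 4, 6, 8)
  deg(6) = 3 (neighbors: 1, 5, 8)
  deg(7) = 3 (neighbors: 1, 3, 8)
  deg(8) = 3 (neighbors: 5, 6, 7)

Step 2: Find maximum:
  max(5, 2, 1, 3, 4, 3, 3, 3) = 5 (vertex 1)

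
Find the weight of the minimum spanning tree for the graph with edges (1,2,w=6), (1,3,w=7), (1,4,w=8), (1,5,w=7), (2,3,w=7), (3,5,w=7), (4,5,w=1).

Apply Kruskal's algorithm (sort edges by weight, add if no cycle):

Sorted edges by weight:
  (4,5) w=1
  (1,2) w=6
  (1,3) w=7
  (1,5) w=7
  (2,3) w=7
  (3,5) w=7
  (1,4) w=8

Add edge (4,5) w=1 -- no cycle. Running total: 1
Add edge (1,2) w=6 -- no cycle. Running total: 7
Add edge (1,3) w=7 -- no cycle. Running total: 14
Add edge (1,5) w=7 -- no cycle. Running total: 21

MST edges: (4,5,w=1), (1,2,w=6), (1,3,w=7), (1,5,w=7)
Total MST weight: 1 + 6 + 7 + 7 = 21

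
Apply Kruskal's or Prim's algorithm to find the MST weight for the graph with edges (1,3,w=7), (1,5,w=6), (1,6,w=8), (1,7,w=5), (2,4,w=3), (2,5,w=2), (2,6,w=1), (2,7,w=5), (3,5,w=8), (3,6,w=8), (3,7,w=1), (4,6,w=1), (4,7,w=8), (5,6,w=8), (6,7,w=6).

Apply Kruskal's algorithm (sort edges by weight, add if no cycle):

Sorted edges by weight:
  (2,6) w=1
  (3,7) w=1
  (4,6) w=1
  (2,5) w=2
  (2,4) w=3
  (1,7) w=5
  (2,7) w=5
  (1,5) w=6
  (6,7) w=6
  (1,3) w=7
  (1,6) w=8
  (3,6) w=8
  (3,5) w=8
  (4,7) w=8
  (5,6) w=8

Add edge (2,6) w=1 -- no cycle. Running total: 1
Add edge (3,7) w=1 -- no cycle. Running total: 2
Add edge (4,6) w=1 -- no cycle. Running total: 3
Add edge (2,5) w=2 -- no cycle. Running total: 5
Skip edge (2,4) w=3 -- would create cycle
Add edge (1,7) w=5 -- no cycle. Running total: 10
Add edge (2,7) w=5 -- no cycle. Running total: 15

MST edges: (2,6,w=1), (3,7,w=1), (4,6,w=1), (2,5,w=2), (1,7,w=5), (2,7,w=5)
Total MST weight: 1 + 1 + 1 + 2 + 5 + 5 = 15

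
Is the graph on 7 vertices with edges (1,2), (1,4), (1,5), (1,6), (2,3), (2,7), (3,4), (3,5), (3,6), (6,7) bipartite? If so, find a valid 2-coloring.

Step 1: Attempt 2-coloring using BFS:
  Start at vertex 1, assign color 0
  Color vertex 2 with color 1 (neighbor of 1)
  Color vertex 4 with color 1 (neighbor of 1)
  Color vertex 5 with color 1 (neighbor of 1)
  Color vertex 6 with color 1 (neighbor of 1)
  Color vertex 3 with color 0 (neighbor of 2)
  Color vertex 7 with color 0 (neighbor of 2)

Step 2: 2-coloring succeeded. No conflicts found.
  Set A (color 0): {1, 3, 7}
  Set B (color 1): {2, 4, 5, 6}

The graph is bipartite with partition {1, 3, 7}, {2, 4, 5, 6}.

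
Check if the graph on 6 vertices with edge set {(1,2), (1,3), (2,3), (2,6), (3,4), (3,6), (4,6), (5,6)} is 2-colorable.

Step 1: Attempt 2-coloring using BFS:
  Start at vertex 1, assign color 0
  Color vertex 2 with color 1 (neighbor of 1)
  Color vertex 3 with color 1 (neighbor of 1)

Step 2: Conflict found! Vertices 2 and 3 are adjacent but have the same color.
This means the graph contains an odd cycle.

The graph is NOT bipartite.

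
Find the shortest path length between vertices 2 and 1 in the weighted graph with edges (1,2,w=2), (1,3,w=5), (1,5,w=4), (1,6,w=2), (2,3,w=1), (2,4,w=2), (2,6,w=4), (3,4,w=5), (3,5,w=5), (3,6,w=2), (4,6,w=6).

Step 1: Build adjacency list with weights:
  1: 2(w=2), 3(w=5), 5(w=4), 6(w=2)
  2: 1(w=2), 3(w=1), 4(w=2), 6(w=4)
  3: 1(w=5), 2(w=1), 4(w=5), 5(w=5), 6(w=2)
  4: 2(w=2), 3(w=5), 6(w=6)
  5: 1(w=4), 3(w=5)
  6: 1(w=2), 2(w=4), 3(w=2), 4(w=6)

Step 2: Apply Dijkstra's algorithm from vertex 2:
  Visit vertex 2 (distance=0)
    Update dist[1] = 2
    Update dist[3] = 1
    Update dist[4] = 2
    Update dist[6] = 4
  Visit vertex 3 (distance=1)
    Update dist[5] = 6
    Update dist[6] = 3
  Visit vertex 1 (distance=2)

Step 3: Shortest path: 2 -> 1
Total weight: 2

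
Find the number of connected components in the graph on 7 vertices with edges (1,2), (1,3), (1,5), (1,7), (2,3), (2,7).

Step 1: Build adjacency list from edges:
  1: 2, 3, 5, 7
  2: 1, 3, 7
  3: 1, 2
  4: (none)
  5: 1
  6: (none)
  7: 1, 2

Step 2: Run BFS/DFS from vertex 1:
  Visited: {1, 2, 3, 5, 7}
  Reached 5 of 7 vertices

Step 3: Only 5 of 7 vertices reached. Graph is disconnected.
Connected components: {1, 2, 3, 5, 7}, {4}, {6}
Number of connected components: 3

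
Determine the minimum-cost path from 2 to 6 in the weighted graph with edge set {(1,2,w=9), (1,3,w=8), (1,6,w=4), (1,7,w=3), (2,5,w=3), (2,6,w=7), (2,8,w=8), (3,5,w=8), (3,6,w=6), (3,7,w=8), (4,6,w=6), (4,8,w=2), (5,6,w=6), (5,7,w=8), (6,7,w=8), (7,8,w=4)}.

Step 1: Build adjacency list with weights:
  1: 2(w=9), 3(w=8), 6(w=4), 7(w=3)
  2: 1(w=9), 5(w=3), 6(w=7), 8(w=8)
  3: 1(w=8), 5(w=8), 6(w=6), 7(w=8)
  4: 6(w=6), 8(w=2)
  5: 2(w=3), 3(w=8), 6(w=6), 7(w=8)
  6: 1(w=4), 2(w=7), 3(w=6), 4(w=6), 5(w=6), 7(w=8)
  7: 1(w=3), 3(w=8), 5(w=8), 6(w=8), 8(w=4)
  8: 2(w=8), 4(w=2), 7(w=4)

Step 2: Apply Dijkstra's algorithm from vertex 2:
  Visit vertex 2 (distance=0)
    Update dist[1] = 9
    Update dist[5] = 3
    Update dist[6] = 7
    Update dist[8] = 8
  Visit vertex 5 (distance=3)
    Update dist[3] = 11
    Update dist[7] = 11
  Visit vertex 6 (distance=7)
    Update dist[4] = 13

Step 3: Shortest path: 2 -> 6
Total weight: 7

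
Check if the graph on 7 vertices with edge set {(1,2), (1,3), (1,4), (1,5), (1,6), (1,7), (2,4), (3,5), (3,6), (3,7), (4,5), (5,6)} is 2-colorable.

Step 1: Attempt 2-coloring using BFS:
  Start at vertex 1, assign color 0
  Color vertex 2 with color 1 (neighbor of 1)
  Color vertex 3 with color 1 (neighbor of 1)
  Color vertex 4 with color 1 (neighbor of 1)
  Color vertex 5 with color 1 (neighbor of 1)
  Color vertex 6 with color 1 (neighbor of 1)
  Color vertex 7 with color 1 (neighbor of 1)

Step 2: Conflict found! Vertices 2 and 4 are adjacent but have the same color.
This means the graph contains an odd cycle.

The graph is NOT bipartite.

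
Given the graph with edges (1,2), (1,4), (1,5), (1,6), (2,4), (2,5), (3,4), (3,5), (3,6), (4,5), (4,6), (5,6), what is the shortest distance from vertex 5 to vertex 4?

Step 1: Build adjacency list:
  1: 2, 4, 5, 6
  2: 1, 4, 5
  3: 4, 5, 6
  4: 1, 2, 3, 5, 6
  5: 1, 2, 3, 4, 6
  6: 1, 3, 4, 5

Step 2: BFS from vertex 5 to find shortest path to 4:
  vertex 1 reached at distance 1
  vertex 2 reached at distance 1
  vertex 3 reached at distance 1
  vertex 4 reached at distance 1

Step 3: Shortest path: 5 -> 4
Path length: 1 edge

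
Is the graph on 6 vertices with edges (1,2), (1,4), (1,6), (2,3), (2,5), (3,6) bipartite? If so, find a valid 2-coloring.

Step 1: Attempt 2-coloring using BFS:
  Start at vertex 1, assign color 0
  Color vertex 2 with color 1 (neighbor of 1)
  Color vertex 4 with color 1 (neighbor of 1)
  Color vertex 6 with color 1 (neighbor of 1)
  Color vertex 3 with color 0 (neighbor of 2)
  Color vertex 5 with color 0 (neighbor of 2)

Step 2: 2-coloring succeeded. No conflicts found.
  Set A (color 0): {1, 3, 5}
  Set B (color 1): {2, 4, 6}

The graph is bipartite with partition {1, 3, 5}, {2, 4, 6}.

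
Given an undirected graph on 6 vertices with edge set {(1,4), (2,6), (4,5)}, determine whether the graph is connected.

Step 1: Build adjacency list from edges:
  1: 4
  2: 6
  3: (none)
  4: 1, 5
  5: 4
  6: 2

Step 2: Run BFS/DFS from vertex 1:
  Visited: {1, 4, 5}
  Reached 3 of 6 vertices

Step 3: Only 3 of 6 vertices reached. Graph is disconnected.
Connected components: {1, 4, 5}, {2, 6}, {3}
Answer: No, the graph is not connected (3 components).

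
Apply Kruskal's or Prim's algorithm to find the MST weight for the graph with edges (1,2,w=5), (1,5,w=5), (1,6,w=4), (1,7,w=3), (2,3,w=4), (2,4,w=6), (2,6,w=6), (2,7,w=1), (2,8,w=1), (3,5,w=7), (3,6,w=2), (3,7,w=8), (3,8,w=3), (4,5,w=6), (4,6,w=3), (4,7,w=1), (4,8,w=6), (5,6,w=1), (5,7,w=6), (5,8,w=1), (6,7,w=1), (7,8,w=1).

Apply Kruskal's algorithm (sort edges by weight, add if no cycle):

Sorted edges by weight:
  (2,8) w=1
  (2,7) w=1
  (4,7) w=1
  (5,8) w=1
  (5,6) w=1
  (6,7) w=1
  (7,8) w=1
  (3,6) w=2
  (1,7) w=3
  (3,8) w=3
  (4,6) w=3
  (1,6) w=4
  (2,3) w=4
  (1,2) w=5
  (1,5) w=5
  (2,4) w=6
  (2,6) w=6
  (4,5) w=6
  (4,8) w=6
  (5,7) w=6
  (3,5) w=7
  (3,7) w=8

Add edge (2,8) w=1 -- no cycle. Running total: 1
Add edge (2,7) w=1 -- no cycle. Running total: 2
Add edge (4,7) w=1 -- no cycle. Running total: 3
Add edge (5,8) w=1 -- no cycle. Running total: 4
Add edge (5,6) w=1 -- no cycle. Running total: 5
Skip edge (6,7) w=1 -- would create cycle
Skip edge (7,8) w=1 -- would create cycle
Add edge (3,6) w=2 -- no cycle. Running total: 7
Add edge (1,7) w=3 -- no cycle. Running total: 10

MST edges: (2,8,w=1), (2,7,w=1), (4,7,w=1), (5,8,w=1), (5,6,w=1), (3,6,w=2), (1,7,w=3)
Total MST weight: 1 + 1 + 1 + 1 + 1 + 2 + 3 = 10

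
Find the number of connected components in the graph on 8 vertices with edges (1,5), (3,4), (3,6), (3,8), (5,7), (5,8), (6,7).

Step 1: Build adjacency list from edges:
  1: 5
  2: (none)
  3: 4, 6, 8
  4: 3
  5: 1, 7, 8
  6: 3, 7
  7: 5, 6
  8: 3, 5

Step 2: Run BFS/DFS from vertex 1:
  Visited: {1, 5, 7, 8, 6, 3, 4}
  Reached 7 of 8 vertices

Step 3: Only 7 of 8 vertices reached. Graph is disconnected.
Connected components: {1, 3, 4, 5, 6, 7, 8}, {2}
Number of connected components: 2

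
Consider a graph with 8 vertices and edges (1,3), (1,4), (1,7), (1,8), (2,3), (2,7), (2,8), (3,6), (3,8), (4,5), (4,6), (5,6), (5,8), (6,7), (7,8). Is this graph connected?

Step 1: Build adjacency list from edges:
  1: 3, 4, 7, 8
  2: 3, 7, 8
  3: 1, 2, 6, 8
  4: 1, 5, 6
  5: 4, 6, 8
  6: 3, 4, 5, 7
  7: 1, 2, 6, 8
  8: 1, 2, 3, 5, 7

Step 2: Run BFS/DFS from vertex 1:
  Visited: {1, 3, 4, 7, 8, 2, 6, 5}
  Reached 8 of 8 vertices

Step 3: All 8 vertices reached from vertex 1, so the graph is connected.
Answer: Yes, the graph is connected.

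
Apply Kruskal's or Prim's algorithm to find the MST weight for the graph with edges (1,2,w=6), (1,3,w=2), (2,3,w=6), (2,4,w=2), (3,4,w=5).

Apply Kruskal's algorithm (sort edges by weight, add if no cycle):

Sorted edges by weight:
  (1,3) w=2
  (2,4) w=2
  (3,4) w=5
  (1,2) w=6
  (2,3) w=6

Add edge (1,3) w=2 -- no cycle. Running total: 2
Add edge (2,4) w=2 -- no cycle. Running total: 4
Add edge (3,4) w=5 -- no cycle. Running total: 9

MST edges: (1,3,w=2), (2,4,w=2), (3,4,w=5)
Total MST weight: 2 + 2 + 5 = 9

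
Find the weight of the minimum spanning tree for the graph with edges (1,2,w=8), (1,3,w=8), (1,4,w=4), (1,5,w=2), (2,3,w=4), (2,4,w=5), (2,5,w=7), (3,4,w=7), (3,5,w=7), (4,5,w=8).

Apply Kruskal's algorithm (sort edges by weight, add if no cycle):

Sorted edges by weight:
  (1,5) w=2
  (1,4) w=4
  (2,3) w=4
  (2,4) w=5
  (2,5) w=7
  (3,4) w=7
  (3,5) w=7
  (1,2) w=8
  (1,3) w=8
  (4,5) w=8

Add edge (1,5) w=2 -- no cycle. Running total: 2
Add edge (1,4) w=4 -- no cycle. Running total: 6
Add edge (2,3) w=4 -- no cycle. Running total: 10
Add edge (2,4) w=5 -- no cycle. Running total: 15

MST edges: (1,5,w=2), (1,4,w=4), (2,3,w=4), (2,4,w=5)
Total MST weight: 2 + 4 + 4 + 5 = 15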